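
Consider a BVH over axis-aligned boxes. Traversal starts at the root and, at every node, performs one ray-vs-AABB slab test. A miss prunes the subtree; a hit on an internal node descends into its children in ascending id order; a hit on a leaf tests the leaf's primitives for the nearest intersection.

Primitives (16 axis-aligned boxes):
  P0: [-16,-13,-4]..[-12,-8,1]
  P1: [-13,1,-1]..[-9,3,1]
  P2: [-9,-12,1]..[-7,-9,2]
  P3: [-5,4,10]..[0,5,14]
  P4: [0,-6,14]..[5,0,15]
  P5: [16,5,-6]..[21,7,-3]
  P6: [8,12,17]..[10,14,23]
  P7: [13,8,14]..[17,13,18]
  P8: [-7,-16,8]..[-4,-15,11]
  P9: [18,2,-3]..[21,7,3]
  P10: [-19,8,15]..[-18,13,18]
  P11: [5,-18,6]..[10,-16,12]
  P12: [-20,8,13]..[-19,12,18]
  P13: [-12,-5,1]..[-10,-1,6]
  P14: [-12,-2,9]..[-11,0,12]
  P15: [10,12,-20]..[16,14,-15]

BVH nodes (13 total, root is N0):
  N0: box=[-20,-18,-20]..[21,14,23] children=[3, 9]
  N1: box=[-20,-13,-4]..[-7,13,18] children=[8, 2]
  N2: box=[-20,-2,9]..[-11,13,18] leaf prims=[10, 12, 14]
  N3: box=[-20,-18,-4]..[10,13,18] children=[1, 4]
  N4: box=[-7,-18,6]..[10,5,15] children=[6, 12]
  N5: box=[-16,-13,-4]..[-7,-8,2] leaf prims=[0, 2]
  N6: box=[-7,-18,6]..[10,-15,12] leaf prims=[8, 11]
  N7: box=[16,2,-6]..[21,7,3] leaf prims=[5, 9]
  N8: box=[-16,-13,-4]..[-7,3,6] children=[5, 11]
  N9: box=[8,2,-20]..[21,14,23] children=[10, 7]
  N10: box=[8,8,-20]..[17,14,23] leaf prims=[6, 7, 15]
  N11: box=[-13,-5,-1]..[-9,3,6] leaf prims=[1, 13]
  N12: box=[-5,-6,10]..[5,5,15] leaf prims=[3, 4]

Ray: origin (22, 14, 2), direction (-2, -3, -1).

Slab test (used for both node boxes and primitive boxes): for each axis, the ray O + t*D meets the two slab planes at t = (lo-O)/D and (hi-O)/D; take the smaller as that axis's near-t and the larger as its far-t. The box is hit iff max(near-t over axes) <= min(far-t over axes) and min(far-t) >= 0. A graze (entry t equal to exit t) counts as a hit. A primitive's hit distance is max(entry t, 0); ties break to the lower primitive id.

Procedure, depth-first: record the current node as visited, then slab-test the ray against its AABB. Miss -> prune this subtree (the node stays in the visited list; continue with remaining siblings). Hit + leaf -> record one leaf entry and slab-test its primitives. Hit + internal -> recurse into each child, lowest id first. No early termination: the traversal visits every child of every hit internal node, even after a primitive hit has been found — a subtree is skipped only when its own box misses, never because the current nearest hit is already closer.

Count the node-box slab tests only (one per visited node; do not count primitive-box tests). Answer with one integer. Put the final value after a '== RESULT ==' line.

Trace the traversal:
N0 x:[1/2,21] y:[0,32/3] z:[-21,22] -> hit [1/2,32/3], descend [3, 9]
  N3 x:[6,21] y:[1/3,32/3] z:[-16,6] -> hit [6,6], descend [1, 4]
    N1 x:[29/2,21] y:[1/3,9] z:[-16,6] -> miss, prune
    N4 x:[6,29/2] y:[3,32/3] z:[-13,-4] -> miss, prune
  N9 x:[1/2,7] y:[0,4] z:[-21,22] -> hit [1/2,4], descend [7, 10]
    N7 x:[1/2,3] y:[7/3,4] z:[-1,8] -> hit [7/3,3] leaf, test {P5(miss), P9(miss)}
    N10 x:[5/2,7] y:[0,2] z:[-21,22] -> miss, prune

Visited [0, 3, 1, 4, 9, 7, 10]. Tests: 7 box, 1 leaf. Nearest: miss.

== RESULT ==
7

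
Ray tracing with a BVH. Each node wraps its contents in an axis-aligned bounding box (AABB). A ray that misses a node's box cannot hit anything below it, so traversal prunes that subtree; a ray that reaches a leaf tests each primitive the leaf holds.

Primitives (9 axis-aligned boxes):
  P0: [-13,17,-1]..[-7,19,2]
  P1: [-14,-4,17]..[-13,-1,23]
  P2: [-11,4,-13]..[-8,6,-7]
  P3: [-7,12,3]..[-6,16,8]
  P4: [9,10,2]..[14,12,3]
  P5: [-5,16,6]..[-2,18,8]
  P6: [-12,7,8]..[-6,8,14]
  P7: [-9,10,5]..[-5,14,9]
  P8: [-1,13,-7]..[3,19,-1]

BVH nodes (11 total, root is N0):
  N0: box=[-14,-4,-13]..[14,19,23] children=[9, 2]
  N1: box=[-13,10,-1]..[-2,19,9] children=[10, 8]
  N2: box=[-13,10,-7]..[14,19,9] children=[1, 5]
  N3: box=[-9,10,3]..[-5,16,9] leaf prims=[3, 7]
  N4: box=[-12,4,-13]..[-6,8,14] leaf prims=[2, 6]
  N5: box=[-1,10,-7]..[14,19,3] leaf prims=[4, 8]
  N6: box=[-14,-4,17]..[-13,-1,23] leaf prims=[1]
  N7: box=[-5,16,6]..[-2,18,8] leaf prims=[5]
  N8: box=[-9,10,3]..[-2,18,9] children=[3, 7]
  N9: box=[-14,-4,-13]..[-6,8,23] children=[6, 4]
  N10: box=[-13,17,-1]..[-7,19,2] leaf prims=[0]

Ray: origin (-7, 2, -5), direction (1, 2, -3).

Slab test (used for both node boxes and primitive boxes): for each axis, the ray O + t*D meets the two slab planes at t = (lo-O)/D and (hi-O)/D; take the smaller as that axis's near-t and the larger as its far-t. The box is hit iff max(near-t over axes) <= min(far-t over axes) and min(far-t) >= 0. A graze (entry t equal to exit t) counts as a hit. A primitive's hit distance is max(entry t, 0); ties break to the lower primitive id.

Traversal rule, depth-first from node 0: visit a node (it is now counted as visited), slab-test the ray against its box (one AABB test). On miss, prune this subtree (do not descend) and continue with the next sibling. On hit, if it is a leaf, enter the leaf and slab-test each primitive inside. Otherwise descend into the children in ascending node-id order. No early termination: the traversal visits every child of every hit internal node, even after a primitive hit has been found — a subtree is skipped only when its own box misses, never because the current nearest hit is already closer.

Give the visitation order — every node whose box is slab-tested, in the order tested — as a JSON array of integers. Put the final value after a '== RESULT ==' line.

Trace the traversal:
N0 x:[-7,21] y:[-3,17/2] z:[-28/3,8/3] -> hit [-3,8/3], descend [2, 9]
  N2 x:[-6,21] y:[4,17/2] z:[-14/3,2/3] -> miss, prune
  N9 x:[-7,1] y:[-3,3] z:[-28/3,8/3] -> hit [-3,1], descend [4, 6]
    N4 x:[-5,1] y:[1,3] z:[-19/3,8/3] -> hit [1,1] leaf, test {P2(miss), P6(miss)}
    N6 x:[-7,-6] y:[-3,-3/2] z:[-28/3,-22/3] -> miss, prune

5 AABB tests over nodes [0, 2, 9, 4, 6]; 1 leaf entered; closest miss.

== RESULT ==
[0, 2, 9, 4, 6]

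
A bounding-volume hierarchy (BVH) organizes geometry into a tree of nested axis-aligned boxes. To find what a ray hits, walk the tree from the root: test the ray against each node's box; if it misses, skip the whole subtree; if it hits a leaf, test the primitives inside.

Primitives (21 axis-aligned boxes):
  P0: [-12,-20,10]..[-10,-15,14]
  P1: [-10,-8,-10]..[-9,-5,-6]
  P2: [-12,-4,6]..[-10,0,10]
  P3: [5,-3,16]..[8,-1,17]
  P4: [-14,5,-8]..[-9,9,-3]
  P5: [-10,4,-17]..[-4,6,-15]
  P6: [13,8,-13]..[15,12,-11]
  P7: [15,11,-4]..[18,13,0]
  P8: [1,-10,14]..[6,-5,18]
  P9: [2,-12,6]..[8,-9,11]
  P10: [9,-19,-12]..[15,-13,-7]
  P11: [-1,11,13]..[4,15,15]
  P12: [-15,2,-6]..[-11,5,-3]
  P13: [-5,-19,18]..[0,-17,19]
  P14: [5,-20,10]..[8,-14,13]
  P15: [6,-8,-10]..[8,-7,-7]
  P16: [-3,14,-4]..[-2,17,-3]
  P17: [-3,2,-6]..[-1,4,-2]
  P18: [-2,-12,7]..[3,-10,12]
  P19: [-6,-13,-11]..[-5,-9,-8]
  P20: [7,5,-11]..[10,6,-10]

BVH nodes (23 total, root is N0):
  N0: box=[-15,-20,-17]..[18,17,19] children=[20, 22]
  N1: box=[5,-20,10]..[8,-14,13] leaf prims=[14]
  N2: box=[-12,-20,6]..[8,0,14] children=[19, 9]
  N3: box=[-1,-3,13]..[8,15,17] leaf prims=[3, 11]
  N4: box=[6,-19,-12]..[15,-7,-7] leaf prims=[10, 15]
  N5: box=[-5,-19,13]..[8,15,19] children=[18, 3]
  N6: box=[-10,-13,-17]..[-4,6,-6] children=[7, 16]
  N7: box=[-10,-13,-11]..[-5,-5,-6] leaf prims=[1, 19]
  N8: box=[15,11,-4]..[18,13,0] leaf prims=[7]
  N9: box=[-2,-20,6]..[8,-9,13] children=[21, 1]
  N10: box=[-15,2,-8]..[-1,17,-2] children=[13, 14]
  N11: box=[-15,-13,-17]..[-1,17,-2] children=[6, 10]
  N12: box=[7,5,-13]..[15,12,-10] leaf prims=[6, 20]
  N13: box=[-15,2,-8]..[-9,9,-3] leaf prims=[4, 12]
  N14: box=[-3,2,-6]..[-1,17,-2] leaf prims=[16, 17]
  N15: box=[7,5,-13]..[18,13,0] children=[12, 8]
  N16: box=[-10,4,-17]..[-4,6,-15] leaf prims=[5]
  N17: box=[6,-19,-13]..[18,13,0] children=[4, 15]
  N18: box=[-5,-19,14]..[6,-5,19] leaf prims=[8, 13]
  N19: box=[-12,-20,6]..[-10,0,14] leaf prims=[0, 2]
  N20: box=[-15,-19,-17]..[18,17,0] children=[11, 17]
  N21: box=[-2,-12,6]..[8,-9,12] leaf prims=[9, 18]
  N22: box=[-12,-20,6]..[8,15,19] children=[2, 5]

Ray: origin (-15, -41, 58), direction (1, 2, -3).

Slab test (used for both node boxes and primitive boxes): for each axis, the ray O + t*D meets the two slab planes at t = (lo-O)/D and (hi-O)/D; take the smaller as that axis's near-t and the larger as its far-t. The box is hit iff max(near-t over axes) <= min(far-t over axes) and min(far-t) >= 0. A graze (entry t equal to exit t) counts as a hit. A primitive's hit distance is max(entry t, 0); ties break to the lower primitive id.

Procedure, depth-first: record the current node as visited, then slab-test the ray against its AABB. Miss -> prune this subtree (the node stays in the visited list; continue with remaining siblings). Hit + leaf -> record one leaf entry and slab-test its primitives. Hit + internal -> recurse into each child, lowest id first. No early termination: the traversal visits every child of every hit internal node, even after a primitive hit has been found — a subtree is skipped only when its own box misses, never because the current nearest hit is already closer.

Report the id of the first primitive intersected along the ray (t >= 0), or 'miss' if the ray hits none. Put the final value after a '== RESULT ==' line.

Trace the traversal:
N0 x:[0,33] y:[21/2,29] z:[13,25] -> hit [13,25], descend [20, 22]
  N20 x:[0,33] y:[11,29] z:[58/3,25] -> hit [58/3,25], descend [11, 17]
    N11 x:[0,14] y:[14,29] z:[20,25] -> miss, prune
    N17 x:[21,33] y:[11,27] z:[58/3,71/3] -> hit [21,71/3], descend [4, 15]
      N4 x:[21,30] y:[11,17] z:[65/3,70/3] -> miss, prune
      N15 x:[22,33] y:[23,27] z:[58/3,71/3] -> hit [23,71/3], descend [8, 12]
        N8 x:[30,33] y:[26,27] z:[58/3,62/3] -> miss, prune
        N12 x:[22,30] y:[23,53/2] z:[68/3,71/3] -> hit [23,71/3] leaf, test {P6(miss), P20@t=23}
  N22 x:[3,23] y:[21/2,28] z:[13,52/3] -> hit [13,52/3], descend [2, 5]
    N2 x:[3,23] y:[21/2,41/2] z:[44/3,52/3] -> hit [44/3,52/3], descend [9, 19]
      N9 x:[13,23] y:[21/2,16] z:[15,52/3] -> hit [15,16], descend [1, 21]
        N1 x:[20,23] y:[21/2,27/2] z:[15,16] -> miss, prune
        N21 x:[13,23] y:[29/2,16] z:[46/3,52/3] -> hit [46/3,16] leaf, test {P9(miss), P18@t=46/3}
      N19 x:[3,5] y:[21/2,41/2] z:[44/3,52/3] -> miss, prune
    N5 x:[10,23] y:[11,28] z:[13,15] -> hit [13,15], descend [3, 18]
      N3 x:[14,23] y:[19,28] z:[41/3,15] -> miss, prune
      N18 x:[10,21] y:[11,18] z:[13,44/3] -> hit [13,44/3] leaf, test {P8(miss), P13(miss)}

Summary -> nodes [0, 20, 11, 17, 4, 15, 8, 12, 22, 2, 9, 1, 21, 19, 5, 3, 18]; box-tests=17; leaf-entries=3; first=P18

== RESULT ==
18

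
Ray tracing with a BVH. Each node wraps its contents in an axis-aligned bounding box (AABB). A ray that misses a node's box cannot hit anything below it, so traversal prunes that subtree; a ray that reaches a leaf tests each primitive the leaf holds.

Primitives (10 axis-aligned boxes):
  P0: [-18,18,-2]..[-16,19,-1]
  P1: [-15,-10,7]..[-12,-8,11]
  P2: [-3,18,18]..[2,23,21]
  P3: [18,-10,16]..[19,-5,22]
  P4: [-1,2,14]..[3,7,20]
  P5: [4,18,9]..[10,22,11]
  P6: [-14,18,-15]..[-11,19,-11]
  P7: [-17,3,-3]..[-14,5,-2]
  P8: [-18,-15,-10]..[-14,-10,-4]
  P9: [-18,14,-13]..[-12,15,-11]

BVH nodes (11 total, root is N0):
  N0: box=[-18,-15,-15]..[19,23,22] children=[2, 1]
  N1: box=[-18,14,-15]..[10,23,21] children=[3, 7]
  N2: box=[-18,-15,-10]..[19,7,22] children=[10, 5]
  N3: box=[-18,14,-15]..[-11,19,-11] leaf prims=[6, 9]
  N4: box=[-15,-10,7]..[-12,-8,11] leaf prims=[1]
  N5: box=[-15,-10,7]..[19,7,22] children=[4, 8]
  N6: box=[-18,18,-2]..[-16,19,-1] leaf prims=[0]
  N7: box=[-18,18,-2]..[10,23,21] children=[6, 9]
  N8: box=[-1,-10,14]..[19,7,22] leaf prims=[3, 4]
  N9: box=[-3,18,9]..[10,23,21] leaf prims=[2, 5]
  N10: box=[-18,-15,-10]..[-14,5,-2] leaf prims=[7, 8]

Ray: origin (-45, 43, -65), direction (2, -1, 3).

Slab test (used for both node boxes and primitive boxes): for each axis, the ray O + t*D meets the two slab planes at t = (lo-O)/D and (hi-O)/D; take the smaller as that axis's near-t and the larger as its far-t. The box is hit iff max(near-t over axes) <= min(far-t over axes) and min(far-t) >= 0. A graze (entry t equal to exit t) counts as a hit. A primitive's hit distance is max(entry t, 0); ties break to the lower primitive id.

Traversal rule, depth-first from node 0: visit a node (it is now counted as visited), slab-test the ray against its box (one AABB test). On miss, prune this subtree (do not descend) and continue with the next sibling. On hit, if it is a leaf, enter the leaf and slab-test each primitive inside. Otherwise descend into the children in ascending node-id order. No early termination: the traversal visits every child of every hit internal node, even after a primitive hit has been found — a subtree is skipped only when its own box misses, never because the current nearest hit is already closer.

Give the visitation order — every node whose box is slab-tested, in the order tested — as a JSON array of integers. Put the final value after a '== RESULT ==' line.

Walk:
N0 x:[27/2,32] y:[20,58] z:[50/3,29] -> hit [20,29], descend [1, 2]
  N1 x:[27/2,55/2] y:[20,29] z:[50/3,86/3] -> hit [20,55/2], descend [3, 7]
    N3 x:[27/2,17] y:[24,29] z:[50/3,18] -> miss, prune
    N7 x:[27/2,55/2] y:[20,25] z:[21,86/3] -> hit [21,25], descend [6, 9]
      N6 x:[27/2,29/2] y:[24,25] z:[21,64/3] -> miss, prune
      N9 x:[21,55/2] y:[20,25] z:[74/3,86/3] -> hit [74/3,25] leaf, test {P2(miss), P5@t=74/3}
  N2 x:[27/2,32] y:[36,58] z:[55/3,29] -> miss, prune

Visited [0, 1, 3, 7, 6, 9, 2]. Tests: 7 box, 1 leaf. Nearest: P5.

== RESULT ==
[0, 1, 3, 7, 6, 9, 2]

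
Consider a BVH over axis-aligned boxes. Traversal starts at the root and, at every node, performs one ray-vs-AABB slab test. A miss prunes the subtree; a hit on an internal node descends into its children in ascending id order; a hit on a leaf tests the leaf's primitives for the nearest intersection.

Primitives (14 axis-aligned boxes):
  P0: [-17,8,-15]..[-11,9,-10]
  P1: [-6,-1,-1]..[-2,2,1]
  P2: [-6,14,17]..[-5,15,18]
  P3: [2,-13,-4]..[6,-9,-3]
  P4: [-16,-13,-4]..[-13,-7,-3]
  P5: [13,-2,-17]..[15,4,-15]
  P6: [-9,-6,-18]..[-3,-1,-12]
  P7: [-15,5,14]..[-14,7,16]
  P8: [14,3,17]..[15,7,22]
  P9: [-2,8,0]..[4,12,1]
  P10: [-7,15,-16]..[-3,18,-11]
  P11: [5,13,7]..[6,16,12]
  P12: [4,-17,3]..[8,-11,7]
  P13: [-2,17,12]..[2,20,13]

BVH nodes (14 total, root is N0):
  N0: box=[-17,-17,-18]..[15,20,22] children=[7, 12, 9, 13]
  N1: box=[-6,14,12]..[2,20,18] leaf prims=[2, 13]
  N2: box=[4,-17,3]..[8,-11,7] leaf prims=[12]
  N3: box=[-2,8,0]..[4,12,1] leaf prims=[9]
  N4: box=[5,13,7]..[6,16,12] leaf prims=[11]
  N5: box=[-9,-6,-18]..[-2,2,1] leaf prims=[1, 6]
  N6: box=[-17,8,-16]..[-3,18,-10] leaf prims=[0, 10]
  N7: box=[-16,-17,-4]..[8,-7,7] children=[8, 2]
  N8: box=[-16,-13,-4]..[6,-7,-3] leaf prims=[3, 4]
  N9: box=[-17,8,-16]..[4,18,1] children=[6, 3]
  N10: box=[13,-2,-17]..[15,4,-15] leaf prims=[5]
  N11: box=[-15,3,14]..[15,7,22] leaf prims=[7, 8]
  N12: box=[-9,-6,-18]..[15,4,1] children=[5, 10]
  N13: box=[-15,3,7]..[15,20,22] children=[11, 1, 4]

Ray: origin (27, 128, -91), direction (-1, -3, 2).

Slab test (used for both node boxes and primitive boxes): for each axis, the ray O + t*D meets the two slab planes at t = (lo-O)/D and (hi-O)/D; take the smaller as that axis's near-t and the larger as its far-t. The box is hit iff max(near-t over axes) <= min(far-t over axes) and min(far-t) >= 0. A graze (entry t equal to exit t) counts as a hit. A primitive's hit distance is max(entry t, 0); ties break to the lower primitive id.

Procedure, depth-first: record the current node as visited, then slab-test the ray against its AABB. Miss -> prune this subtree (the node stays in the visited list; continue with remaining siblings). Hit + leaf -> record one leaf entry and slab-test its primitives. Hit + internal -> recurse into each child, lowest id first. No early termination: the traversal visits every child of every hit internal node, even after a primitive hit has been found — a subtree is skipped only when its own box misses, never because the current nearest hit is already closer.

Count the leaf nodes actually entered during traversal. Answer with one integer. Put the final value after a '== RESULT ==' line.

Traverse from the root:
N0 x:[12,44] y:[36,145/3] z:[73/2,113/2] -> hit [73/2,44], descend [7, 9, 12, 13]
  N7 x:[19,43] y:[45,145/3] z:[87/2,49] -> miss, prune
  N9 x:[23,44] y:[110/3,40] z:[75/2,46] -> hit [75/2,40], descend [3, 6]
    N3 x:[23,29] y:[116/3,40] z:[91/2,46] -> miss, prune
    N6 x:[30,44] y:[110/3,40] z:[75/2,81/2] -> hit [75/2,40] leaf, test {P0@t=119/3, P10(miss)}
  N12 x:[12,36] y:[124/3,134/3] z:[73/2,46] -> miss, prune
  N13 x:[12,42] y:[36,125/3] z:[49,113/2] -> miss, prune

order=[0, 7, 9, 3, 6, 12, 13]  |boxes|=7  |leaves|=1  hit=P0

== RESULT ==
1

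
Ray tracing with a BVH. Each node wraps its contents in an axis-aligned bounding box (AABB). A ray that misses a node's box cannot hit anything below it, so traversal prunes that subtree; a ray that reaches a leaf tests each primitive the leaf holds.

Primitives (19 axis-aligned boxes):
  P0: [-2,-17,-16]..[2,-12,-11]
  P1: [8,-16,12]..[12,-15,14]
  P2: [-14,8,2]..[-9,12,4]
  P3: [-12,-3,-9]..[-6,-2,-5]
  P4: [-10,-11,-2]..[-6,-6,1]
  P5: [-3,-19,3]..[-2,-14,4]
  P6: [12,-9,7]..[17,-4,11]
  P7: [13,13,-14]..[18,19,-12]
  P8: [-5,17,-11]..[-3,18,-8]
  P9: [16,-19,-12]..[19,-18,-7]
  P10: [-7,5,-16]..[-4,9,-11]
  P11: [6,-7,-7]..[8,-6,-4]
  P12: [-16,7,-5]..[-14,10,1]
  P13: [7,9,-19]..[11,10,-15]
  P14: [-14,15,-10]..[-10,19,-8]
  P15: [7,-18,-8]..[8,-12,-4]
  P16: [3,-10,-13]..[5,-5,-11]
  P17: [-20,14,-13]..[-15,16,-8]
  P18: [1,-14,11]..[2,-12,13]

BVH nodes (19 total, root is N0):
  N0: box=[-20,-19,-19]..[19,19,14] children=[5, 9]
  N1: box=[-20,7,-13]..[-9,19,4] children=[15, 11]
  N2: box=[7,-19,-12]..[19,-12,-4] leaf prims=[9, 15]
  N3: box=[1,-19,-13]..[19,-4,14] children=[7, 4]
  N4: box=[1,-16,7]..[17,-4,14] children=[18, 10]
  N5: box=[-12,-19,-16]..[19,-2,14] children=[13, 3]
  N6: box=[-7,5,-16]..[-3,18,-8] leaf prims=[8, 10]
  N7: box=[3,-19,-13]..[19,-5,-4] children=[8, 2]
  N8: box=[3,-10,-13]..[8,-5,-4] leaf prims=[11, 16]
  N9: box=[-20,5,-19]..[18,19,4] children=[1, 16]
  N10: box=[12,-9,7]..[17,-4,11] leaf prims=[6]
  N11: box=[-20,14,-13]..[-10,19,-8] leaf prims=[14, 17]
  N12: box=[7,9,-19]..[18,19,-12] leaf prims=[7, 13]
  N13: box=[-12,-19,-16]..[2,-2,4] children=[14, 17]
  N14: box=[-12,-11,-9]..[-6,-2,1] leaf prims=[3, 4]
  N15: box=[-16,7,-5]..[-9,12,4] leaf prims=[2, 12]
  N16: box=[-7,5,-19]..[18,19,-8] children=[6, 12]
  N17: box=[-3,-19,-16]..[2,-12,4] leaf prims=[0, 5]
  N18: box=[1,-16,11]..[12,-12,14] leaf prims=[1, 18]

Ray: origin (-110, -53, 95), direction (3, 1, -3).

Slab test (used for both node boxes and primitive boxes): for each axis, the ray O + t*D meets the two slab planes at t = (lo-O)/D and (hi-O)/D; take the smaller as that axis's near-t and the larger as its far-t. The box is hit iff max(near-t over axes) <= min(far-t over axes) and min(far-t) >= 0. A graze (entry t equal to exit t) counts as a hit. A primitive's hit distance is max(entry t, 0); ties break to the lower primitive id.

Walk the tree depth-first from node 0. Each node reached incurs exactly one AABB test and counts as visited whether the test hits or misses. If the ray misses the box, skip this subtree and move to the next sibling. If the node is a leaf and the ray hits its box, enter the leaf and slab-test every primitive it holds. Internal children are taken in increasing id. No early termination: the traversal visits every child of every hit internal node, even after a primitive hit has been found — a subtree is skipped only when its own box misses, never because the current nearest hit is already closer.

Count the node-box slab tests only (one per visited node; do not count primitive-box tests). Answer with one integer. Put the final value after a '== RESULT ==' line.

Walk:
N0 x:[30,43] y:[34,72] z:[27,38] -> hit [34,38], descend [5, 9]
  N5 x:[98/3,43] y:[34,51] z:[27,37] -> hit [34,37], descend [3, 13]
    N3 x:[37,43] y:[34,49] z:[27,36] -> miss, prune
    N13 x:[98/3,112/3] y:[34,51] z:[91/3,37] -> hit [34,37], descend [14, 17]
      N14 x:[98/3,104/3] y:[42,51] z:[94/3,104/3] -> miss, prune
      N17 x:[107/3,112/3] y:[34,41] z:[91/3,37] -> hit [107/3,37] leaf, test {P0@t=36, P5(miss)}
  N9 x:[30,128/3] y:[58,72] z:[91/3,38] -> miss, prune

order=[0, 5, 3, 13, 14, 17, 9]  |boxes|=7  |leaves|=1  hit=P0

== RESULT ==
7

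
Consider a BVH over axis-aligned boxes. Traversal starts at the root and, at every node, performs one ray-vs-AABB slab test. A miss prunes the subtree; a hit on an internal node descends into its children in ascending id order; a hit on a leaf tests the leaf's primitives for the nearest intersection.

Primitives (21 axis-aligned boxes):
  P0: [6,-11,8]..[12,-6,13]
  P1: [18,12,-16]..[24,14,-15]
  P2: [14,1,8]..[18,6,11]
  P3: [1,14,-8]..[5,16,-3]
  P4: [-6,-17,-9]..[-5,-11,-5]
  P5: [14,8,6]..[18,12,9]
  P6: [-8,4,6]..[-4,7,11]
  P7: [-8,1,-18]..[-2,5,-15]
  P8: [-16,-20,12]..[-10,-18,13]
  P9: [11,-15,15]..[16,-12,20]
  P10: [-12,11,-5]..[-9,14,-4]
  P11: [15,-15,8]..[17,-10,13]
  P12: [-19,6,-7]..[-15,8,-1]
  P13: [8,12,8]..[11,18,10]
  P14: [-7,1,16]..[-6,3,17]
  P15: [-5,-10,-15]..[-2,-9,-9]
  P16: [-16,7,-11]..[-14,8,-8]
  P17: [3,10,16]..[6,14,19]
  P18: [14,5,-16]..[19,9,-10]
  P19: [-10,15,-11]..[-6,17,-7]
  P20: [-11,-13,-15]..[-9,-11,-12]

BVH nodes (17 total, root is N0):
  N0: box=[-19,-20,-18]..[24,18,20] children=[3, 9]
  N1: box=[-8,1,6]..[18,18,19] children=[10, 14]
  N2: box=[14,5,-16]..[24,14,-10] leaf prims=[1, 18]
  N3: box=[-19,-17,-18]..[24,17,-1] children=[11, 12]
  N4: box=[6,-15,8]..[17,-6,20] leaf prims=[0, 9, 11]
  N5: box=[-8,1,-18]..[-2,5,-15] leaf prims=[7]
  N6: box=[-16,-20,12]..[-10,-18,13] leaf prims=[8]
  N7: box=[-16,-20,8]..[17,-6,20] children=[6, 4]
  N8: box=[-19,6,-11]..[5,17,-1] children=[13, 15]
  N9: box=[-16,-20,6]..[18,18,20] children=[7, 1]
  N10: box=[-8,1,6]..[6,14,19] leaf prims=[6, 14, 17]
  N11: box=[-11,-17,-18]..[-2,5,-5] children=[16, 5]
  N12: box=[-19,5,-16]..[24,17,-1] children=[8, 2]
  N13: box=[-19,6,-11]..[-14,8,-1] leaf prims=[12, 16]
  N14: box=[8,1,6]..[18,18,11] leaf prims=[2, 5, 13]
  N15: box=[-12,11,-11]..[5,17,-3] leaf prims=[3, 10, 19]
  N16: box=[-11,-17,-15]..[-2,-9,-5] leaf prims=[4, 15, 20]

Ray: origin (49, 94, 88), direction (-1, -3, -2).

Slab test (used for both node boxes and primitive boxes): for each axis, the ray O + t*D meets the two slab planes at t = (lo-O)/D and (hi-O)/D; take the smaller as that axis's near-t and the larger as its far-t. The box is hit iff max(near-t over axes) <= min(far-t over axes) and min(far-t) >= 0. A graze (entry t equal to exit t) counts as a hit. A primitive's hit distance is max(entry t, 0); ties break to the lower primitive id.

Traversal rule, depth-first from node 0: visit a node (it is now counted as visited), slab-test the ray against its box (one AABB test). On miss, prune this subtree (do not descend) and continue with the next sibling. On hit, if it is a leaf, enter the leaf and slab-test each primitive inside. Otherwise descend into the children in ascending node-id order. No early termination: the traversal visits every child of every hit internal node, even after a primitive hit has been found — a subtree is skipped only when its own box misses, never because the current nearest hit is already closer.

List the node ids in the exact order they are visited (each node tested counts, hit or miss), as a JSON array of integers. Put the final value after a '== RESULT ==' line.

Traverse from the root:
N0 x:[25,68] y:[76/3,38] z:[34,53] -> hit [34,38], descend [3, 9]
  N3 x:[25,68] y:[77/3,37] z:[89/2,53] -> miss, prune
  N9 x:[31,65] y:[76/3,38] z:[34,41] -> hit [34,38], descend [1, 7]
    N1 x:[31,57] y:[76/3,31] z:[69/2,41] -> miss, prune
    N7 x:[32,65] y:[100/3,38] z:[34,40] -> hit [34,38], descend [4, 6]
      N4 x:[32,43] y:[100/3,109/3] z:[34,40] -> hit [34,109/3] leaf, test {P0(miss), P9@t=106/3, P11(miss)}
      N6 x:[59,65] y:[112/3,38] z:[75/2,38] -> miss, prune

Summary -> nodes [0, 3, 9, 1, 7, 4, 6]; box-tests=7; leaf-entries=1; first=P9

== RESULT ==
[0, 3, 9, 1, 7, 4, 6]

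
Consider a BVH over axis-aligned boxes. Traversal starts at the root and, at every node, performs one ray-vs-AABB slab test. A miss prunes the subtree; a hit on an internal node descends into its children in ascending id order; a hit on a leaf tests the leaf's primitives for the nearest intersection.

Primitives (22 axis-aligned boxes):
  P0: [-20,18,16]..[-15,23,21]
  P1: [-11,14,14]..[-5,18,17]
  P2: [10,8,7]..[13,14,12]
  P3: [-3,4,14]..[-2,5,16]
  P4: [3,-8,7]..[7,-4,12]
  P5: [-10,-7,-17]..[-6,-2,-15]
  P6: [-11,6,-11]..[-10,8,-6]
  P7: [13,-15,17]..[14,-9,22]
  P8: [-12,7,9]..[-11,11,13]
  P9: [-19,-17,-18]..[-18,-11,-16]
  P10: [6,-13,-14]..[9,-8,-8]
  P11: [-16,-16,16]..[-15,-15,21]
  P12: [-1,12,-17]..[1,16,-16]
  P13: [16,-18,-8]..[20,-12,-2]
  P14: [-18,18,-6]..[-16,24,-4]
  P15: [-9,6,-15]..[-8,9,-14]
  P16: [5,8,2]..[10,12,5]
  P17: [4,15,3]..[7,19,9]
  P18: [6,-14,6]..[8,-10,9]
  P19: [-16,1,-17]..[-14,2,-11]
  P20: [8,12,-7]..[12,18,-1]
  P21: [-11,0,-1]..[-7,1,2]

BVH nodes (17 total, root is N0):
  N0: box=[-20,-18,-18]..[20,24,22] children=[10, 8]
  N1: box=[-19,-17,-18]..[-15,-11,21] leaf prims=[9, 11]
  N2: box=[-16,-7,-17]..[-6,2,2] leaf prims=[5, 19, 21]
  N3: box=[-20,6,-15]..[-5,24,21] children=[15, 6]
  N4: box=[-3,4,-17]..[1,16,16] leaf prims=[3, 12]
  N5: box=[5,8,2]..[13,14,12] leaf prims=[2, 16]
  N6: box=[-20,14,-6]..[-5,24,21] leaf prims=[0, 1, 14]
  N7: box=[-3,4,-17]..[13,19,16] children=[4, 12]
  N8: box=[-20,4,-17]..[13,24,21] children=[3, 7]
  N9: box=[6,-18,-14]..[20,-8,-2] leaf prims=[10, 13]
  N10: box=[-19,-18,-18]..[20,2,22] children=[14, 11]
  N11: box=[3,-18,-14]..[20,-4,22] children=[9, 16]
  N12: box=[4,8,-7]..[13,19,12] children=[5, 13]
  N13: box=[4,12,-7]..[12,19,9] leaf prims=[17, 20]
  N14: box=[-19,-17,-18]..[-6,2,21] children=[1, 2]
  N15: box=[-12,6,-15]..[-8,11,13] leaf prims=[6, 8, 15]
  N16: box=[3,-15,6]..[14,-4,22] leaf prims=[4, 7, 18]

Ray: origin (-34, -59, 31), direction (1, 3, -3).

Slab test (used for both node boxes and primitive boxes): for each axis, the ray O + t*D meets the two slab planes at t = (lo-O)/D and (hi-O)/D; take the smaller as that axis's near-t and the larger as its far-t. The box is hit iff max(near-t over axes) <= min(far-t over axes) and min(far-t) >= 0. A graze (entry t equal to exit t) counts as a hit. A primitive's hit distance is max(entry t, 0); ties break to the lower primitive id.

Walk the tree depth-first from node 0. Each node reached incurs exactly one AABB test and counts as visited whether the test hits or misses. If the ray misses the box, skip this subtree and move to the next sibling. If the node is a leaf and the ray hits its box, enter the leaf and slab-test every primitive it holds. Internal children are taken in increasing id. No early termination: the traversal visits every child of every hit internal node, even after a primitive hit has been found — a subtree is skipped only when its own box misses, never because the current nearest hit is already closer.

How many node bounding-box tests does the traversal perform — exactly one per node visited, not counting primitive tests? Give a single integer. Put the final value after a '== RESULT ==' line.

Walk:
N0 x:[14,54] y:[41/3,83/3] z:[3,49/3] -> hit [14,49/3], descend [8, 10]
  N8 x:[14,47] y:[21,83/3] z:[10/3,16] -> miss, prune
  N10 x:[15,54] y:[41/3,61/3] z:[3,49/3] -> hit [15,49/3], descend [11, 14]
    N11 x:[37,54] y:[41/3,55/3] z:[3,15] -> miss, prune
    N14 x:[15,28] y:[14,61/3] z:[10/3,49/3] -> hit [15,49/3], descend [1, 2]
      N1 x:[15,19] y:[14,16] z:[10/3,49/3] -> hit [15,16] leaf, test {P9@t=47/3, P11(miss)}
      N2 x:[18,28] y:[52/3,61/3] z:[29/3,16] -> miss, prune

Visited [0, 8, 10, 11, 14, 1, 2]. Tests: 7 box, 1 leaf. Nearest: P9.

== RESULT ==
7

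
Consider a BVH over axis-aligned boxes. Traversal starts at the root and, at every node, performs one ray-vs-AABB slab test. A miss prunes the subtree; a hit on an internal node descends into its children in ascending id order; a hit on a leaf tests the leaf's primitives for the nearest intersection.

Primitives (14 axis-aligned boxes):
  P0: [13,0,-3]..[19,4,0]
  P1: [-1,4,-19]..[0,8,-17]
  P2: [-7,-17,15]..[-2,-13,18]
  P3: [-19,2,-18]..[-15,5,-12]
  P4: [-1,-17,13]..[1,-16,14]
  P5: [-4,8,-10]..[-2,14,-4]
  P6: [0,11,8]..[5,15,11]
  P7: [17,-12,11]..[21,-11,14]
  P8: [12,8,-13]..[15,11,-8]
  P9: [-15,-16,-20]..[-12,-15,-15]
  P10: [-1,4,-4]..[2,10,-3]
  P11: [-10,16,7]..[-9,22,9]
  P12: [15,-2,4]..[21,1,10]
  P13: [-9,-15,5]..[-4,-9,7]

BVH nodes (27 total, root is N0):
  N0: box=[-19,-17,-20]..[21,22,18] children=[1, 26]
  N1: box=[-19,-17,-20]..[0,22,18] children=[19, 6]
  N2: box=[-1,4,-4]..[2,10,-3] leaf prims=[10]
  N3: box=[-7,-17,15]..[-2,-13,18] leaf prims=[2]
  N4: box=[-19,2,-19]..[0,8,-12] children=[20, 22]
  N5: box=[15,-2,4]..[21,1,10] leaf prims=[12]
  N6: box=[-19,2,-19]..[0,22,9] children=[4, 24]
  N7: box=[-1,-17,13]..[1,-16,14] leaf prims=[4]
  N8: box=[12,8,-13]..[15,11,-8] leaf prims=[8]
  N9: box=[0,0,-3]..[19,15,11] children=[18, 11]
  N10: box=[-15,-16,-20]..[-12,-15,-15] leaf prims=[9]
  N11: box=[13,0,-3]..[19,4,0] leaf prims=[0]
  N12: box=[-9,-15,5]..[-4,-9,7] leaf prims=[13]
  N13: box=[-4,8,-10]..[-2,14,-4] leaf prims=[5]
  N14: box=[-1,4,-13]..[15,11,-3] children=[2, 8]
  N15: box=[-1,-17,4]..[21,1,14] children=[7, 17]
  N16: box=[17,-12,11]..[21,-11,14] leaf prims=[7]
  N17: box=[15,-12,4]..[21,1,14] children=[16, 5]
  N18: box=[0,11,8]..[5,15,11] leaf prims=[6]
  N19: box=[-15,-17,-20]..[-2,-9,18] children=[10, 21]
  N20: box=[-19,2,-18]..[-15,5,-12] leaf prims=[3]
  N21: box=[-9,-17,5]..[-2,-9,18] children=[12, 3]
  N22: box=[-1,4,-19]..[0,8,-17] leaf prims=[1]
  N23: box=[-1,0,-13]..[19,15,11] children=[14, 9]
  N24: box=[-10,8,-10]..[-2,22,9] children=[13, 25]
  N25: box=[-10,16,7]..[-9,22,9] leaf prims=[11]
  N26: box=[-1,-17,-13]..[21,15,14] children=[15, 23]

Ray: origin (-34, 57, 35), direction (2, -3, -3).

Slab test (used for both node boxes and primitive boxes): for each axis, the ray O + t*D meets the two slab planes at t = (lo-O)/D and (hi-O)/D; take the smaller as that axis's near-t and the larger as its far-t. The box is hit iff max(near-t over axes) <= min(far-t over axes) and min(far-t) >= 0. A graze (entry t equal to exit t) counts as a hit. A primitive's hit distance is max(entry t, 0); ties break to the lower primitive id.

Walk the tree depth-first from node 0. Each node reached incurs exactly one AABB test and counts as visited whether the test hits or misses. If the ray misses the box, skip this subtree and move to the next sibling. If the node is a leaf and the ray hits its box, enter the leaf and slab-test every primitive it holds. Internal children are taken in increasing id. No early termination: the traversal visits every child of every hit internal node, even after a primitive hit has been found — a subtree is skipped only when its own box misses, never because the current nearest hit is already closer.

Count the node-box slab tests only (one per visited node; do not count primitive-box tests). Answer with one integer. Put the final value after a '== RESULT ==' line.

Walk:
N0 x:[15/2,55/2] y:[35/3,74/3] z:[17/3,55/3] -> hit [35/3,55/3], descend [1, 26]
  N1 x:[15/2,17] y:[35/3,74/3] z:[17/3,55/3] -> hit [35/3,17], descend [6, 19]
    N6 x:[15/2,17] y:[35/3,55/3] z:[26/3,18] -> hit [35/3,17], descend [4, 24]
      N4 x:[15/2,17] y:[49/3,55/3] z:[47/3,18] -> hit [49/3,17], descend [20, 22]
        N20 x:[15/2,19/2] y:[52/3,55/3] z:[47/3,53/3] -> miss, prune
        N22 x:[33/2,17] y:[49/3,53/3] z:[52/3,18] -> miss, prune
      N24 x:[12,16] y:[35/3,49/3] z:[26/3,15] -> hit [12,15], descend [13, 25]
        N13 x:[15,16] y:[43/3,49/3] z:[13,15] -> hit [15,15] leaf, test {P5@t=15}
        N25 x:[12,25/2] y:[35/3,41/3] z:[26/3,28/3] -> miss, prune
    N19 x:[19/2,16] y:[22,74/3] z:[17/3,55/3] -> miss, prune
  N26 x:[33/2,55/2] y:[14,74/3] z:[7,16] -> miss, prune

Visited [0, 1, 6, 4, 20, 22, 24, 13, 25, 19, 26]. Tests: 11 box, 1 leaf. Nearest: P5.

== RESULT ==
11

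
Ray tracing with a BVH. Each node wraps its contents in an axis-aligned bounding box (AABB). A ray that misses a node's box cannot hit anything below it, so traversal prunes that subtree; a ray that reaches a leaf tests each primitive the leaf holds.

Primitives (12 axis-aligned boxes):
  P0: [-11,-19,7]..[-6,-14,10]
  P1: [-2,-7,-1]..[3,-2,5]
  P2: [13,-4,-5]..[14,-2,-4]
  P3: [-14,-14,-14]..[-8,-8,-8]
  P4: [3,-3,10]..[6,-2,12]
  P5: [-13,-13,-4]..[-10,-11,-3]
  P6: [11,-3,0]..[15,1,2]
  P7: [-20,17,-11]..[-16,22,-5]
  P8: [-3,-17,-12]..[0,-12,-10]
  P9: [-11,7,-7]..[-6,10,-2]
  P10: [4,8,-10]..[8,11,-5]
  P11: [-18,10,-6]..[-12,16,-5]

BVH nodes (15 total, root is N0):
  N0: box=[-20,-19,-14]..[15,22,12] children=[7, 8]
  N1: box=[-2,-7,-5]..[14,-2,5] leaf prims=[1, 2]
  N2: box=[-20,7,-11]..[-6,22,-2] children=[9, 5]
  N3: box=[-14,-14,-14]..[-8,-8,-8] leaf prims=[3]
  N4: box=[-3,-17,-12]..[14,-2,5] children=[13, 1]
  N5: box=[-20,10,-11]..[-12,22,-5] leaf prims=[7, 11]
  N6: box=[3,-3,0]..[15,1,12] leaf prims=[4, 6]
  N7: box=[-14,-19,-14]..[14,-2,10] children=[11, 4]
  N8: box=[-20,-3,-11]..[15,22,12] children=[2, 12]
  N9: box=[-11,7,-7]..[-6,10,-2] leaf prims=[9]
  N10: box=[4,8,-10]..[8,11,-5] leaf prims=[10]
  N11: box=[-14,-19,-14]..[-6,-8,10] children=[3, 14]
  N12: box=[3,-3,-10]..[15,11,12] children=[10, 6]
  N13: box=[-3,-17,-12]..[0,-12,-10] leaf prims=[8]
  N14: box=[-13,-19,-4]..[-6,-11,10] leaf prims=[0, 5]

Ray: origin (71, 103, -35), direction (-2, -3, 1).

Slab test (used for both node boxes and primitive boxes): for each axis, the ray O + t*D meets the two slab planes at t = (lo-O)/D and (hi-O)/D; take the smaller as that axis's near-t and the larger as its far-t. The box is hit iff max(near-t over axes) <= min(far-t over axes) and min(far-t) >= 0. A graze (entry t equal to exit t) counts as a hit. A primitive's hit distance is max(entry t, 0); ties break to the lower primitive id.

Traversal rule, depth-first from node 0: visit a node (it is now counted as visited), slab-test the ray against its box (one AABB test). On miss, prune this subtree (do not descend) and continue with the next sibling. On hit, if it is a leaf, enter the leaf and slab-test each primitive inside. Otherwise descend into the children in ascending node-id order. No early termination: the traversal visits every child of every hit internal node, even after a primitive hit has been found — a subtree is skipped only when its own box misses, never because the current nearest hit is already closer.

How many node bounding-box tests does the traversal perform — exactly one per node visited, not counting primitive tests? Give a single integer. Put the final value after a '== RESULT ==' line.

Trace the traversal:
N0 x:[28,91/2] y:[27,122/3] z:[21,47] -> hit [28,122/3], descend [7, 8]
  N7 x:[57/2,85/2] y:[35,122/3] z:[21,45] -> hit [35,122/3], descend [4, 11]
    N4 x:[57/2,37] y:[35,40] z:[23,40] -> hit [35,37], descend [1, 13]
      N1 x:[57/2,73/2] y:[35,110/3] z:[30,40] -> hit [35,73/2] leaf, test {P1@t=35, P2(miss)}
      N13 x:[71/2,37] y:[115/3,40] z:[23,25] -> miss, prune
    N11 x:[77/2,85/2] y:[37,122/3] z:[21,45] -> hit [77/2,122/3], descend [3, 14]
      N3 x:[79/2,85/2] y:[37,39] z:[21,27] -> miss, prune
      N14 x:[77/2,42] y:[38,122/3] z:[31,45] -> hit [77/2,122/3] leaf, test {P0(miss), P5(miss)}
  N8 x:[28,91/2] y:[27,106/3] z:[24,47] -> hit [28,106/3], descend [2, 12]
    N2 x:[77/2,91/2] y:[27,32] z:[24,33] -> miss, prune
    N12 x:[28,34] y:[92/3,106/3] z:[25,47] -> hit [92/3,34], descend [6, 10]
      N6 x:[28,34] y:[34,106/3] z:[35,47] -> miss, prune
      N10 x:[63/2,67/2] y:[92/3,95/3] z:[25,30] -> miss, prune

Summary -> nodes [0, 7, 4, 1, 13, 11, 3, 14, 8, 2, 12, 6, 10]; box-tests=13; leaf-entries=2; first=P1

== RESULT ==
13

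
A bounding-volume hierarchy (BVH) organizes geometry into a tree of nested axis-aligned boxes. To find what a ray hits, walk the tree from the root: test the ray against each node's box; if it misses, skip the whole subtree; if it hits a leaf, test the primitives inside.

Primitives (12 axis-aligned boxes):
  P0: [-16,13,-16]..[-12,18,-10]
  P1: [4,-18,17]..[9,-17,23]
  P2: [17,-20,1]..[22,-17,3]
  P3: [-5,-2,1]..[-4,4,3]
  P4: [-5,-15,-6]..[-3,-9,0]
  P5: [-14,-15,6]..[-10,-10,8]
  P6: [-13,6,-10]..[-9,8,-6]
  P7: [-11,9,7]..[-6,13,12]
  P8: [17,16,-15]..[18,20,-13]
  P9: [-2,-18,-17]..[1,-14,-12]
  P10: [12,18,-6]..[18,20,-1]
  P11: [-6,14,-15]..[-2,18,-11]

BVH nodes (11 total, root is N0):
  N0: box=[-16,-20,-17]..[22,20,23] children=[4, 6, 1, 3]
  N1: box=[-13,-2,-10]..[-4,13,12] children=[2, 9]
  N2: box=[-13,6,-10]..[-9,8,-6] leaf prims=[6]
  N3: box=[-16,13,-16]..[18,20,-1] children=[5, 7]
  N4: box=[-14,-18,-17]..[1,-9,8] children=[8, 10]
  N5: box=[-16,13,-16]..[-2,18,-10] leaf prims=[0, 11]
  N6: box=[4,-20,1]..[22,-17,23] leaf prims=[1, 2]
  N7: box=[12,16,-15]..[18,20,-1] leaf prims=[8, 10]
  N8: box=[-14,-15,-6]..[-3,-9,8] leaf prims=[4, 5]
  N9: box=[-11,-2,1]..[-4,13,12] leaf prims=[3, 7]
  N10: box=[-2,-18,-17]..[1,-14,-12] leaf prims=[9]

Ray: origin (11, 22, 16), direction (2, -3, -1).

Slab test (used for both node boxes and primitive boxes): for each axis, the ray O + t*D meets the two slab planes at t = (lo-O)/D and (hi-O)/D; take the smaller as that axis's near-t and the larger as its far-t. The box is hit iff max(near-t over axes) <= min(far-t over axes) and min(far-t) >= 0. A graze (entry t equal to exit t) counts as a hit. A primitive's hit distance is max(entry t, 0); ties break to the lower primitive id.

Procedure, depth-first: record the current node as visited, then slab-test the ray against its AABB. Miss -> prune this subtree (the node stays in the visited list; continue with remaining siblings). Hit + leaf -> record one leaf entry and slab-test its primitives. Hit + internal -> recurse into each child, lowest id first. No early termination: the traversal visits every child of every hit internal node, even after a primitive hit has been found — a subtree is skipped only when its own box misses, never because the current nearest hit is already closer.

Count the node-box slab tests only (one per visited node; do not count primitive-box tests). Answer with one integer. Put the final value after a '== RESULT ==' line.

Trace the traversal:
N0 x:[-27/2,11/2] y:[2/3,14] z:[-7,33] -> hit [2/3,11/2], descend [1, 3, 4, 6]
  N1 x:[-12,-15/2] y:[3,8] z:[4,26] -> miss, prune
  N3 x:[-27/2,7/2] y:[2/3,3] z:[17,32] -> miss, prune
  N4 x:[-25/2,-5] y:[31/3,40/3] z:[8,33] -> miss, prune
  N6 x:[-7/2,11/2] y:[13,14] z:[-7,15] -> miss, prune

5 AABB tests over nodes [0, 1, 3, 4, 6]; 0 leaves entered; closest miss.

== RESULT ==
5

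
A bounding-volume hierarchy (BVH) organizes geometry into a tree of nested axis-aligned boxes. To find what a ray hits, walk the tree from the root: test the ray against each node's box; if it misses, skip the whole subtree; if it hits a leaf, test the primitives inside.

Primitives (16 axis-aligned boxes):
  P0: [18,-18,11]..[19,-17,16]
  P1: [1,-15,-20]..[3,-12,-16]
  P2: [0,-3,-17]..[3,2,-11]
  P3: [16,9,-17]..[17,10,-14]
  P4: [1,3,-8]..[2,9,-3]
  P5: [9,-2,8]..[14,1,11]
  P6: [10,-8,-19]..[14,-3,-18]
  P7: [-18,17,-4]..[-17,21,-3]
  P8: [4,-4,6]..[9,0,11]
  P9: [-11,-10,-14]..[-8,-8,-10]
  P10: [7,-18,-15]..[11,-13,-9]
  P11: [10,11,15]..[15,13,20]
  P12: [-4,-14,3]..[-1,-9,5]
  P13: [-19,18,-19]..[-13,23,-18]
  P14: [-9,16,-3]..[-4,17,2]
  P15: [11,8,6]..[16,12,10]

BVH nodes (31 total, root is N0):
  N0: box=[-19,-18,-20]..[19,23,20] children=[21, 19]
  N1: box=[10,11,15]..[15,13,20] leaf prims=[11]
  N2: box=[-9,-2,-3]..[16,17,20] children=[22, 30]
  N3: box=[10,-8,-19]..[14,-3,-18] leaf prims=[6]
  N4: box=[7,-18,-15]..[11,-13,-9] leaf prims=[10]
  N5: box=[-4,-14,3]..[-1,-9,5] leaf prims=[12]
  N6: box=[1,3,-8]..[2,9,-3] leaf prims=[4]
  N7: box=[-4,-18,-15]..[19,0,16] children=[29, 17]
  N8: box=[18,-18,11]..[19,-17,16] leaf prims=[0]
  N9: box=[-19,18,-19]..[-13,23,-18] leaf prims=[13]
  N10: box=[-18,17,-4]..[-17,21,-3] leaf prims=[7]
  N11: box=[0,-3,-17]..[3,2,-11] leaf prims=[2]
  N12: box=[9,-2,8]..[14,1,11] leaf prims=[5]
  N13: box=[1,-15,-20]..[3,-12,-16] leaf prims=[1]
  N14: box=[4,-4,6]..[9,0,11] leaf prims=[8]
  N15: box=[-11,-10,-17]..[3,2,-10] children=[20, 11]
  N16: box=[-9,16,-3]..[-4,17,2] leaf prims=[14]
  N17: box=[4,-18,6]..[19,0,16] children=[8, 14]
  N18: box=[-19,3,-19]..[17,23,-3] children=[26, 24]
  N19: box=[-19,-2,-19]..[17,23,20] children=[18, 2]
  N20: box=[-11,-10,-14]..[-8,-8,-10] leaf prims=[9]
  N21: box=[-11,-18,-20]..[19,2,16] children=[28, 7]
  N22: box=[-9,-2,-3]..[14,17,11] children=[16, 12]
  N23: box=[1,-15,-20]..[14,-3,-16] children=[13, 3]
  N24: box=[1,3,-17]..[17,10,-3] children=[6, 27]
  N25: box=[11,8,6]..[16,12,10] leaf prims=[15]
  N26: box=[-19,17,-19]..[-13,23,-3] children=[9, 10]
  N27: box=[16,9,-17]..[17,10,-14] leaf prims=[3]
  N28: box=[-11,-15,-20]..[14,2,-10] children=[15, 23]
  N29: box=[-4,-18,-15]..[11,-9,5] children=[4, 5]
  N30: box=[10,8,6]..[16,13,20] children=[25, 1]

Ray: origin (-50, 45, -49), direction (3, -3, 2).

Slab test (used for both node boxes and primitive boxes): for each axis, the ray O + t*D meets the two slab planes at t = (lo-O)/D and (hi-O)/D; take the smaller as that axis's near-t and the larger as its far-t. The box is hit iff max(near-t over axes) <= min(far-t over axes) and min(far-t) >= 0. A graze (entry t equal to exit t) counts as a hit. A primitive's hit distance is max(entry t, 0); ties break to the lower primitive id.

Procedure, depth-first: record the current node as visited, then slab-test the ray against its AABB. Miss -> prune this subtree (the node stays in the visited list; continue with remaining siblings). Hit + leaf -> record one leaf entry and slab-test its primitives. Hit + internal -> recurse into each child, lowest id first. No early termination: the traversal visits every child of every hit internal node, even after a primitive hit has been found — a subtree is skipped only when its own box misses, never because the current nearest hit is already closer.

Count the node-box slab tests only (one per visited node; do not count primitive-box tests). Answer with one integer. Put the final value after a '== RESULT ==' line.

Traverse from the root:
N0 x:[31/3,23] y:[22/3,21] z:[29/2,69/2] -> hit [29/2,21], descend [19, 21]
  N19 x:[31/3,67/3] y:[22/3,47/3] z:[15,69/2] -> hit [15,47/3], descend [2, 18]
    N2 x:[41/3,22] y:[28/3,47/3] z:[23,69/2] -> miss, prune
    N18 x:[31/3,67/3] y:[22/3,14] z:[15,23] -> miss, prune
  N21 x:[13,23] y:[43/3,21] z:[29/2,65/2] -> hit [29/2,21], descend [7, 28]
    N7 x:[46/3,23] y:[15,21] z:[17,65/2] -> hit [17,21], descend [17, 29]
      N17 x:[18,23] y:[15,21] z:[55/2,65/2] -> miss, prune
      N29 x:[46/3,61/3] y:[18,21] z:[17,27] -> hit [18,61/3], descend [4, 5]
        N4 x:[19,61/3] y:[58/3,21] z:[17,20] -> hit [58/3,20] leaf, test {P10@t=58/3}
        N5 x:[46/3,49/3] y:[18,59/3] z:[26,27] -> miss, prune
    N28 x:[13,64/3] y:[43/3,20] z:[29/2,39/2] -> hit [29/2,39/2], descend [15, 23]
      N15 x:[13,53/3] y:[43/3,55/3] z:[16,39/2] -> hit [16,53/3], descend [11, 20]
        N11 x:[50/3,53/3] y:[43/3,16] z:[16,19] -> miss, prune
        N20 x:[13,14] y:[53/3,55/3] z:[35/2,39/2] -> miss, prune
      N23 x:[17,64/3] y:[16,20] z:[29/2,33/2] -> miss, prune

order=[0, 19, 2, 18, 21, 7, 17, 29, 4, 5, 28, 15, 11, 20, 23]  |boxes|=15  |leaves|=1  hit=P10

== RESULT ==
15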